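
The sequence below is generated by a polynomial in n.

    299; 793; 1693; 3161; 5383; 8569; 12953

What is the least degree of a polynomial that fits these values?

4

D1: 494, 900, 1468, 2222, 3186, 4384
D2: 406, 568, 754, 964, 1198
D3: 162, 186, 210, 234
D4: 24, 24, 24
The fourth differences are constant, so the polynomial has degree 4.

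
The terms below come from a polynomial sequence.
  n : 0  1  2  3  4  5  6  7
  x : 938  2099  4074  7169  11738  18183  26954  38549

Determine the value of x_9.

Δ: 1161 , 1975 , 3095 , 4569 , 6445 , 8771 , 11595
Δ²: 814 , 1120 , 1474 , 1876 , 2326 , 2824
Δ³: 306 , 354 , 402 , 450 , 498
Δ⁴: 48 , 48 , 48 , 48
The fourth differences are constant (48).
498 + 48 = 546;  2824 + 546 = 3370;  11595 + 3370 = 14965;  38549 + 14965 = 53514
546 + 48 = 594;  3370 + 594 = 3964;  14965 + 3964 = 18929;  53514 + 18929 = 72443

72443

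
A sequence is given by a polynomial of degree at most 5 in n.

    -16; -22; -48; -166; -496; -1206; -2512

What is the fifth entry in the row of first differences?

-710

D1: -6, -26, -118, -330, -710, -1306
D2: -20, -92, -212, -380, -596
D3: -72, -120, -168, -216
D4: -48, -48, -48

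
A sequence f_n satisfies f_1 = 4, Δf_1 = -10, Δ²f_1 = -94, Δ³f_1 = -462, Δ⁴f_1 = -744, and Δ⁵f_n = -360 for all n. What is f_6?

-9686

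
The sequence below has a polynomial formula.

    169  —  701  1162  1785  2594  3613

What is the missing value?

Using the last 5 terms:
First differences: 461  623  809  1019
Second differences: 162  186  210
Third differences: 24  24
Constant third difference = 24.
Extend backward: 162 − 24 = 138;  461 − 138 = 323;  701 − 323 = 378

378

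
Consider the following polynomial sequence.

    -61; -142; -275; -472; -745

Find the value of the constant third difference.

Δ: -81, -133, -197, -273
Δ²: -52, -64, -76
Δ³: -12, -12

-12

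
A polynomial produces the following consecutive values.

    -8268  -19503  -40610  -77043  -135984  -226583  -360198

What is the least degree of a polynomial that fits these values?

5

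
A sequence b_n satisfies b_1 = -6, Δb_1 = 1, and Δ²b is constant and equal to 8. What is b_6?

79

Build the table forward from the leading diagonal:
Δ²: 8, 8, 8, 8, 8, 8
Δ: 1, 9, 17, 25, 33, 41
b: -6, -5, 4, 21, 46, 79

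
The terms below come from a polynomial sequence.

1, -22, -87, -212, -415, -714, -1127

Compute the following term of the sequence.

-1672

-23, -65, -125, -203, -299, -413
-42, -60, -78, -96, -114
-18, -18, -18, -18
Third differences constant at -18.
-114 − 18 = -132;  -413 − 132 = -545;  -1127 − 545 = -1672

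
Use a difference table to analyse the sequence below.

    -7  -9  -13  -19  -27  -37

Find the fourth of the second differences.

-2

Δ: -2, -4, -6, -8, -10
Δ²: -2, -2, -2, -2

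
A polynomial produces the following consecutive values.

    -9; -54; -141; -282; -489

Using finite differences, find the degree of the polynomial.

3

Δ: -45, -87, -141, -207
Δ²: -42, -54, -66
Δ³: -12, -12
The third differences are constant, so the polynomial has degree 3.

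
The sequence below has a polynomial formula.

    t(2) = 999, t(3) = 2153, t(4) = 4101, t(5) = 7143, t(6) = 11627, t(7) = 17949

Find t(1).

387

Δ: 1154, 1948, 3042, 4484, 6322
Δ²: 794, 1094, 1442, 1838
Δ³: 300, 348, 396
Δ⁴: 48, 48
The fourth differences are constant at 48.
Work back: 300 − 48 = 252;  794 − 252 = 542;  1154 − 542 = 612;  999 − 612 = 387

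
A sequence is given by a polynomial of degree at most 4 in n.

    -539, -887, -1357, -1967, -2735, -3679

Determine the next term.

Δ: -348, -470, -610, -768, -944
Δ²: -122, -140, -158, -176
Δ³: -18, -18, -18
The third differences are constant (-18).
-176 − 18 = -194;  -944 − 194 = -1138;  -3679 − 1138 = -4817

-4817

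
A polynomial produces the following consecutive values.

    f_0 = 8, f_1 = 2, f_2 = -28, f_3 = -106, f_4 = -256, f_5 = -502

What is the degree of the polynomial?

Δ: -6, -30, -78, -150, -246
Δ²: -24, -48, -72, -96
Δ³: -24, -24, -24
The third differences are constant, so the polynomial has degree 3.

3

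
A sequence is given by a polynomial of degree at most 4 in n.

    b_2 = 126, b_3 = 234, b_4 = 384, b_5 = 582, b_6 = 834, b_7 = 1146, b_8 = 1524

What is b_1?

54

Δ: 108, 150, 198, 252, 312, 378
Δ²: 42, 48, 54, 60, 66
Δ³: 6, 6, 6, 6
The third differences are constant at 6.
Work back: 42 − 6 = 36;  108 − 36 = 72;  126 − 72 = 54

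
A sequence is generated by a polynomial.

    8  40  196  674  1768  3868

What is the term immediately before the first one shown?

32  156  478  1094  2100
124  322  616  1006
198  294  390
96  96
The fourth differences are constant at 96.
Work back: 198 − 96 = 102;  124 − 102 = 22;  32 − 22 = 10;  8 − 10 = -2

-2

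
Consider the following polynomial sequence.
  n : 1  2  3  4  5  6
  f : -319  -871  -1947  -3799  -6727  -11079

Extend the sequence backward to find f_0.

-87

Δ: -552  -1076  -1852  -2928  -4352
Δ²: -524  -776  -1076  -1424
Δ³: -252  -300  -348
Δ⁴: -48  -48
The fourth differences are constant at -48.
Work back: -252 + 48 = -204;  -524 + 204 = -320;  -552 + 320 = -232;  -319 + 232 = -87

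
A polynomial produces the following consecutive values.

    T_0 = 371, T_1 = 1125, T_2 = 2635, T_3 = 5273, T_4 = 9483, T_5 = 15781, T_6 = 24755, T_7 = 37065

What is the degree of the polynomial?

D1: 754, 1510, 2638, 4210, 6298, 8974, 12310
D2: 756, 1128, 1572, 2088, 2676, 3336
D3: 372, 444, 516, 588, 660
D4: 72, 72, 72, 72
The fourth differences are constant, so the polynomial has degree 4.

4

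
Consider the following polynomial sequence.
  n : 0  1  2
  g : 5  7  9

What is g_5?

First differences: 2  2
The first differences are constant (2).
9 + 2 = 11
11 + 2 = 13
13 + 2 = 15

15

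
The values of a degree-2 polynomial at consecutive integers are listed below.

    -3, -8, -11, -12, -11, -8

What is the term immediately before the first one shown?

4

First differences: -5, -3, -1, 1, 3
Second differences: 2, 2, 2, 2
The second differences are constant at 2.
Work back: -5 − 2 = -7;  -3 + 7 = 4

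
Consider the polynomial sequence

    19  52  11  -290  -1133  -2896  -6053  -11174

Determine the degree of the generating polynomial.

4

Δ: 33, -41, -301, -843, -1763, -3157, -5121
Δ²: -74, -260, -542, -920, -1394, -1964
Δ³: -186, -282, -378, -474, -570
Δ⁴: -96, -96, -96, -96
The fourth differences are constant, so the polynomial has degree 4.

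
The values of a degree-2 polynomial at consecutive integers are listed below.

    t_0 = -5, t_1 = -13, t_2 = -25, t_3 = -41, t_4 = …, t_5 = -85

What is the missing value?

-61

Using the first 4 terms:
-8, -12, -16
-4, -4
Constant second difference = -4.
Extend forward: -16 − 4 = -20;  -41 − 20 = -61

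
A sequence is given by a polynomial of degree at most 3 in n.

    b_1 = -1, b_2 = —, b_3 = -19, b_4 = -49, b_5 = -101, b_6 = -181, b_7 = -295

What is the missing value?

Using the last 5 terms:
Δ: -30  -52  -80  -114
Δ²: -22  -28  -34
Δ³: -6  -6
Constant third difference = -6.
Extend backward: -22 + 6 = -16;  -30 + 16 = -14;  -19 + 14 = -5

-5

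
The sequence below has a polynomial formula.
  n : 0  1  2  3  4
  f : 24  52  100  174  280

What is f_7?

28  48  74  106
20  26  32
6  6
The third differences are constant (6).
32 + 6 = 38;  106 + 38 = 144;  280 + 144 = 424
38 + 6 = 44;  144 + 44 = 188;  424 + 188 = 612
44 + 6 = 50;  188 + 50 = 238;  612 + 238 = 850

850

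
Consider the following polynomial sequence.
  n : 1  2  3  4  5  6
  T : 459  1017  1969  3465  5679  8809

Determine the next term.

D1: 558 , 952 , 1496 , 2214 , 3130
D2: 394 , 544 , 718 , 916
D3: 150 , 174 , 198
D4: 24 , 24
Constant fourth difference = 24, so extend:
198 + 24 = 222;  916 + 222 = 1138;  3130 + 1138 = 4268;  8809 + 4268 = 13077

13077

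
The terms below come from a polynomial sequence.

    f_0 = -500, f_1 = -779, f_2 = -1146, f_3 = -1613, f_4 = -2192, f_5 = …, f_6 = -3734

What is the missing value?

Using the first 5 terms:
-279, -367, -467, -579
-88, -100, -112
-12, -12
Constant third difference = -12.
Extend forward: -112 − 12 = -124;  -579 − 124 = -703;  -2192 − 703 = -2895

-2895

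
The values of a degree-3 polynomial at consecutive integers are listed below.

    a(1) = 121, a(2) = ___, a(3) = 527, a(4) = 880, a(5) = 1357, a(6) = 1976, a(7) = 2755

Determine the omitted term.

280

Using the last 5 terms:
Δ: 353  477  619  779
Δ²: 124  142  160
Δ³: 18  18
Constant third difference = 18.
Extend backward: 124 − 18 = 106;  353 − 106 = 247;  527 − 247 = 280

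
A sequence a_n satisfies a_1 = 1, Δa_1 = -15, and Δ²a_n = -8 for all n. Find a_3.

-37

Build the table forward from the leading diagonal:
Second differences: -8, -8, -8
First differences: -15, -23, -31
a: 1, -14, -37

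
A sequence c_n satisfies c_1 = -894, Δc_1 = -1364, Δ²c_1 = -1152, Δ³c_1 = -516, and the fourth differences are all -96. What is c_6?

-24874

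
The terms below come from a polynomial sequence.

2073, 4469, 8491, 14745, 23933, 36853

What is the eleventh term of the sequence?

192083

Δ: 2396, 4022, 6254, 9188, 12920
Δ²: 1626, 2232, 2934, 3732
Δ³: 606, 702, 798
Δ⁴: 96, 96
The fourth differences are constant (96).
798 + 96 = 894;  3732 + 894 = 4626;  12920 + 4626 = 17546;  36853 + 17546 = 54399
894 + 96 = 990;  4626 + 990 = 5616;  17546 + 5616 = 23162;  54399 + 23162 = 77561
990 + 96 = 1086;  5616 + 1086 = 6702;  23162 + 6702 = 29864;  77561 + 29864 = 107425
1086 + 96 = 1182;  6702 + 1182 = 7884;  29864 + 7884 = 37748;  107425 + 37748 = 145173
1182 + 96 = 1278;  7884 + 1278 = 9162;  37748 + 9162 = 46910;  145173 + 46910 = 192083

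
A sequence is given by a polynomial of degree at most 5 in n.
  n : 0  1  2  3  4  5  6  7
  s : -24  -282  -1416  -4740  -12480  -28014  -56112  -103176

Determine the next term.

-177480

Δ: -258 , -1134 , -3324 , -7740 , -15534 , -28098 , -47064
Δ²: -876 , -2190 , -4416 , -7794 , -12564 , -18966
Δ³: -1314 , -2226 , -3378 , -4770 , -6402
Δ⁴: -912 , -1152 , -1392 , -1632
Δ⁵: -240 , -240 , -240
Constant fifth difference = -240, so extend:
-1632 − 240 = -1872;  -6402 − 1872 = -8274;  -18966 − 8274 = -27240;  -47064 − 27240 = -74304;  -103176 − 74304 = -177480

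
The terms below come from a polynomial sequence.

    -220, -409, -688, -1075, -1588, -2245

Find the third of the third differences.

-18

First differences: -189, -279, -387, -513, -657
Second differences: -90, -108, -126, -144
Third differences: -18, -18, -18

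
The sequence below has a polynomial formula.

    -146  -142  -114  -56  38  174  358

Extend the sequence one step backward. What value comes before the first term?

-132

D1: 4, 28, 58, 94, 136, 184
D2: 24, 30, 36, 42, 48
D3: 6, 6, 6, 6
The third differences are constant at 6.
Work back: 24 − 6 = 18;  4 − 18 = -14;  -146 + 14 = -132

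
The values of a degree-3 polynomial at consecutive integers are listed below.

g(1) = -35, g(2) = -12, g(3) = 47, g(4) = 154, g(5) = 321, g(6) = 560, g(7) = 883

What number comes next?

Δ: 23, 59, 107, 167, 239, 323
Δ²: 36, 48, 60, 72, 84
Δ³: 12, 12, 12, 12
Constant third difference = 12, so extend:
84 + 12 = 96;  323 + 96 = 419;  883 + 419 = 1302

1302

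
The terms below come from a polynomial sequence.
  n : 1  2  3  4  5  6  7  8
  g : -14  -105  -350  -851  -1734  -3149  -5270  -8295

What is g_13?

-45590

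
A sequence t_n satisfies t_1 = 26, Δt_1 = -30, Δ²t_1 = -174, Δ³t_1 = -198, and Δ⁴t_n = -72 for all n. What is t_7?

Build the table forward from the leading diagonal:
Fourth differences: -72  -72  -72  -72  -72  -72  -72
Third differences: -198  -270  -342  -414  -486  -558  -630
Second differences: -174  -372  -642  -984  -1398  -1884  -2442
First differences: -30  -204  -576  -1218  -2202  -3600  -5484
t: 26  -4  -208  -784  -2002  -4204  -7804

-7804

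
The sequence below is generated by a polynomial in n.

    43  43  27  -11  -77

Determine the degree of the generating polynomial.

3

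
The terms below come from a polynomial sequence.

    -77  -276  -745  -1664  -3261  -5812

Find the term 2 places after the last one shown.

-15120

D1: -199, -469, -919, -1597, -2551
D2: -270, -450, -678, -954
D3: -180, -228, -276
D4: -48, -48
The fourth differences are constant (-48).
-276 − 48 = -324;  -954 − 324 = -1278;  -2551 − 1278 = -3829;  -5812 − 3829 = -9641
-324 − 48 = -372;  -1278 − 372 = -1650;  -3829 − 1650 = -5479;  -9641 − 5479 = -15120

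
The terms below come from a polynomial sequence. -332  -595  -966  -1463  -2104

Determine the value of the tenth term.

First differences: -263, -371, -497, -641
Second differences: -108, -126, -144
Third differences: -18, -18
Third differences constant at -18.
-144 − 18 = -162;  -641 − 162 = -803;  -2104 − 803 = -2907
-162 − 18 = -180;  -803 − 180 = -983;  -2907 − 983 = -3890
-180 − 18 = -198;  -983 − 198 = -1181;  -3890 − 1181 = -5071
-198 − 18 = -216;  -1181 − 216 = -1397;  -5071 − 1397 = -6468
-216 − 18 = -234;  -1397 − 234 = -1631;  -6468 − 1631 = -8099

-8099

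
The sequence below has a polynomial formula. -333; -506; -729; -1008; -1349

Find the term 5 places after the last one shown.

D1: -173 , -223 , -279 , -341
D2: -50 , -56 , -62
D3: -6 , -6
The third differences are constant (-6).
-62 − 6 = -68;  -341 − 68 = -409;  -1349 − 409 = -1758
-68 − 6 = -74;  -409 − 74 = -483;  -1758 − 483 = -2241
-74 − 6 = -80;  -483 − 80 = -563;  -2241 − 563 = -2804
-80 − 6 = -86;  -563 − 86 = -649;  -2804 − 649 = -3453
-86 − 6 = -92;  -649 − 92 = -741;  -3453 − 741 = -4194

-4194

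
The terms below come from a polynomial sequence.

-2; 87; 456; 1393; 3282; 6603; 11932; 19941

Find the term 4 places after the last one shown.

95577

89, 369, 937, 1889, 3321, 5329, 8009
280, 568, 952, 1432, 2008, 2680
288, 384, 480, 576, 672
96, 96, 96, 96
Constant fourth difference = 96, so extend:
672 + 96 = 768;  2680 + 768 = 3448;  8009 + 3448 = 11457;  19941 + 11457 = 31398
768 + 96 = 864;  3448 + 864 = 4312;  11457 + 4312 = 15769;  31398 + 15769 = 47167
864 + 96 = 960;  4312 + 960 = 5272;  15769 + 5272 = 21041;  47167 + 21041 = 68208
960 + 96 = 1056;  5272 + 1056 = 6328;  21041 + 6328 = 27369;  68208 + 27369 = 95577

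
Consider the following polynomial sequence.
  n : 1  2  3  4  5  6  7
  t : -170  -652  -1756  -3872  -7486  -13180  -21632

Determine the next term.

First differences: -482  -1104  -2116  -3614  -5694  -8452
Second differences: -622  -1012  -1498  -2080  -2758
Third differences: -390  -486  -582  -678
Fourth differences: -96  -96  -96
Fourth differences constant at -96.
-678 − 96 = -774;  -2758 − 774 = -3532;  -8452 − 3532 = -11984;  -21632 − 11984 = -33616

-33616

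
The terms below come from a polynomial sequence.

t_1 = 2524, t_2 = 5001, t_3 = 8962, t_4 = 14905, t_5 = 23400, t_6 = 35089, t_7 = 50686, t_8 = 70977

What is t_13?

275392

First differences: 2477 , 3961 , 5943 , 8495 , 11689 , 15597 , 20291
Second differences: 1484 , 1982 , 2552 , 3194 , 3908 , 4694
Third differences: 498 , 570 , 642 , 714 , 786
Fourth differences: 72 , 72 , 72 , 72
The fourth differences are constant (72).
786 + 72 = 858;  4694 + 858 = 5552;  20291 + 5552 = 25843;  70977 + 25843 = 96820
858 + 72 = 930;  5552 + 930 = 6482;  25843 + 6482 = 32325;  96820 + 32325 = 129145
930 + 72 = 1002;  6482 + 1002 = 7484;  32325 + 7484 = 39809;  129145 + 39809 = 168954
1002 + 72 = 1074;  7484 + 1074 = 8558;  39809 + 8558 = 48367;  168954 + 48367 = 217321
1074 + 72 = 1146;  8558 + 1146 = 9704;  48367 + 9704 = 58071;  217321 + 58071 = 275392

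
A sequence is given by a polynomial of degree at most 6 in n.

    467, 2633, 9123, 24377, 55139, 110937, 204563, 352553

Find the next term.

Δ: 2166  6490  15254  30762  55798  93626  147990
Δ²: 4324  8764  15508  25036  37828  54364
Δ³: 4440  6744  9528  12792  16536
Δ⁴: 2304  2784  3264  3744
Δ⁵: 480  480  480
Constant fifth difference = 480, so extend:
3744 + 480 = 4224;  16536 + 4224 = 20760;  54364 + 20760 = 75124;  147990 + 75124 = 223114;  352553 + 223114 = 575667

575667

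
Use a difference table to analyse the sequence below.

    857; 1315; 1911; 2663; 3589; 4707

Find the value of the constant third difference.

D1: 458, 596, 752, 926, 1118
D2: 138, 156, 174, 192
D3: 18, 18, 18

18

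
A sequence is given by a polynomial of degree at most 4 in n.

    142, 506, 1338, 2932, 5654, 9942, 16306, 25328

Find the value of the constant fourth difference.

72

D1: 364, 832, 1594, 2722, 4288, 6364, 9022
D2: 468, 762, 1128, 1566, 2076, 2658
D3: 294, 366, 438, 510, 582
D4: 72, 72, 72, 72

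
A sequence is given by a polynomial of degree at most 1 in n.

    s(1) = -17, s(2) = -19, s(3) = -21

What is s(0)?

First differences: -2, -2
The first differences are constant at -2.
Work back: -17 + 2 = -15

-15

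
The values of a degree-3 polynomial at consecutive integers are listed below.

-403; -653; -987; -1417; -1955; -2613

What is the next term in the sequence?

Δ: -250, -334, -430, -538, -658
Δ²: -84, -96, -108, -120
Δ³: -12, -12, -12
Third differences constant at -12.
-120 − 12 = -132;  -658 − 132 = -790;  -2613 − 790 = -3403

-3403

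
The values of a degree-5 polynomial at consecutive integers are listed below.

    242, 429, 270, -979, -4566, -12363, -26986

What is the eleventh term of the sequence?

-238818

D1: 187, -159, -1249, -3587, -7797, -14623
D2: -346, -1090, -2338, -4210, -6826
D3: -744, -1248, -1872, -2616
D4: -504, -624, -744
D5: -120, -120
The fifth differences are constant (-120).
-744 − 120 = -864;  -2616 − 864 = -3480;  -6826 − 3480 = -10306;  -14623 − 10306 = -24929;  -26986 − 24929 = -51915
-864 − 120 = -984;  -3480 − 984 = -4464;  -10306 − 4464 = -14770;  -24929 − 14770 = -39699;  -51915 − 39699 = -91614
-984 − 120 = -1104;  -4464 − 1104 = -5568;  -14770 − 5568 = -20338;  -39699 − 20338 = -60037;  -91614 − 60037 = -151651
-1104 − 120 = -1224;  -5568 − 1224 = -6792;  -20338 − 6792 = -27130;  -60037 − 27130 = -87167;  -151651 − 87167 = -238818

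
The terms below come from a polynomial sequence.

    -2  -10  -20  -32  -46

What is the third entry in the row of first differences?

-12

First differences: -8, -10, -12, -14
Second differences: -2, -2, -2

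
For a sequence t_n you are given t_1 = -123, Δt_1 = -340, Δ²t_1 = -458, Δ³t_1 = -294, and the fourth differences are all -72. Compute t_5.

Build the table forward from the leading diagonal:
Fourth differences: -72  -72  -72  -72  -72
Third differences: -294  -366  -438  -510  -582
Second differences: -458  -752  -1118  -1556  -2066
First differences: -340  -798  -1550  -2668  -4224
t: -123  -463  -1261  -2811  -5479

-5479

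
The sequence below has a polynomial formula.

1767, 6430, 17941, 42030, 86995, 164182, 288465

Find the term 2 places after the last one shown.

758335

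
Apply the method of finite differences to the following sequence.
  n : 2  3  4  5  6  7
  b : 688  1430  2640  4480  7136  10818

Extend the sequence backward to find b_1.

276

D1: 742, 1210, 1840, 2656, 3682
D2: 468, 630, 816, 1026
D3: 162, 186, 210
D4: 24, 24
The fourth differences are constant at 24.
Work back: 162 − 24 = 138;  468 − 138 = 330;  742 − 330 = 412;  688 − 412 = 276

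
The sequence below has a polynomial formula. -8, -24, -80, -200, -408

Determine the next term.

D1: -16  -56  -120  -208
D2: -40  -64  -88
D3: -24  -24
The third differences are constant (-24).
-88 − 24 = -112;  -208 − 112 = -320;  -408 − 320 = -728

-728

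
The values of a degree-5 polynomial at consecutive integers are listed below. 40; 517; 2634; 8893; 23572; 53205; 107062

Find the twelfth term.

1316157

477  2117  6259  14679  29633  53857
1640  4142  8420  14954  24224
2502  4278  6534  9270
1776  2256  2736
480  480
Constant fifth difference = 480, so extend:
2736 + 480 = 3216;  9270 + 3216 = 12486;  24224 + 12486 = 36710;  53857 + 36710 = 90567;  107062 + 90567 = 197629
3216 + 480 = 3696;  12486 + 3696 = 16182;  36710 + 16182 = 52892;  90567 + 52892 = 143459;  197629 + 143459 = 341088
3696 + 480 = 4176;  16182 + 4176 = 20358;  52892 + 20358 = 73250;  143459 + 73250 = 216709;  341088 + 216709 = 557797
4176 + 480 = 4656;  20358 + 4656 = 25014;  73250 + 25014 = 98264;  216709 + 98264 = 314973;  557797 + 314973 = 872770
4656 + 480 = 5136;  25014 + 5136 = 30150;  98264 + 30150 = 128414;  314973 + 128414 = 443387;  872770 + 443387 = 1316157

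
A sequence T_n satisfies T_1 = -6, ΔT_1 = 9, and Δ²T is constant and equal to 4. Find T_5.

54

Build the table forward from the leading diagonal:
D2: 4  4  4  4  4
D1: 9  13  17  21  25
T: -6  3  16  33  54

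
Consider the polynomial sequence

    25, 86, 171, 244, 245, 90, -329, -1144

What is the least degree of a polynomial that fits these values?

4

D1: 61, 85, 73, 1, -155, -419, -815
D2: 24, -12, -72, -156, -264, -396
D3: -36, -60, -84, -108, -132
D4: -24, -24, -24, -24
The fourth differences are constant, so the polynomial has degree 4.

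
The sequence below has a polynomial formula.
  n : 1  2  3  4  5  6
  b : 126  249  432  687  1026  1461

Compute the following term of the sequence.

D1: 123, 183, 255, 339, 435
D2: 60, 72, 84, 96
D3: 12, 12, 12
Constant third difference = 12, so extend:
96 + 12 = 108;  435 + 108 = 543;  1461 + 543 = 2004

2004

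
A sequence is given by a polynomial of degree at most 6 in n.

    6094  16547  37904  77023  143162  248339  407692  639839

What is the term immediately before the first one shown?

1727

First differences: 10453  21357  39119  66139  105177  159353  232147
Second differences: 10904  17762  27020  39038  54176  72794
Third differences: 6858  9258  12018  15138  18618
Fourth differences: 2400  2760  3120  3480
Fifth differences: 360  360  360
The fifth differences are constant at 360.
Work back: 2400 − 360 = 2040;  6858 − 2040 = 4818;  10904 − 4818 = 6086;  10453 − 6086 = 4367;  6094 − 4367 = 1727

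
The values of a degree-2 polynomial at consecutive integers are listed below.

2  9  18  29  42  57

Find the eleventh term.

162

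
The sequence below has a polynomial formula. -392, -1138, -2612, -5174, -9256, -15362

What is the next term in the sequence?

First differences: -746, -1474, -2562, -4082, -6106
Second differences: -728, -1088, -1520, -2024
Third differences: -360, -432, -504
Fourth differences: -72, -72
The fourth differences are constant (-72).
-504 − 72 = -576;  -2024 − 576 = -2600;  -6106 − 2600 = -8706;  -15362 − 8706 = -24068

-24068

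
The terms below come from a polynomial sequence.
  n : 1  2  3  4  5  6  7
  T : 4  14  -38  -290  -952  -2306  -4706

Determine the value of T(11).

-34366

D1: 10, -52, -252, -662, -1354, -2400
D2: -62, -200, -410, -692, -1046
D3: -138, -210, -282, -354
D4: -72, -72, -72
Constant fourth difference = -72, so extend:
-354 − 72 = -426;  -1046 − 426 = -1472;  -2400 − 1472 = -3872;  -4706 − 3872 = -8578
-426 − 72 = -498;  -1472 − 498 = -1970;  -3872 − 1970 = -5842;  -8578 − 5842 = -14420
-498 − 72 = -570;  -1970 − 570 = -2540;  -5842 − 2540 = -8382;  -14420 − 8382 = -22802
-570 − 72 = -642;  -2540 − 642 = -3182;  -8382 − 3182 = -11564;  -22802 − 11564 = -34366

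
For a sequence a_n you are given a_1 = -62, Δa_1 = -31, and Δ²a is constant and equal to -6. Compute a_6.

-277

Build the table forward from the leading diagonal:
Δ²: -6, -6, -6, -6, -6, -6
Δ: -31, -37, -43, -49, -55, -61
a: -62, -93, -130, -173, -222, -277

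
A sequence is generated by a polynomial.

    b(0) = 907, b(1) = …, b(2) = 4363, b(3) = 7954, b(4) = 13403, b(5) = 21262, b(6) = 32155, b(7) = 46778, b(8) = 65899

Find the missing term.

2150

Using the last 7 terms:
D1: 3591, 5449, 7859, 10893, 14623, 19121
D2: 1858, 2410, 3034, 3730, 4498
D3: 552, 624, 696, 768
D4: 72, 72, 72
Constant fourth difference = 72.
Extend backward: 552 − 72 = 480;  1858 − 480 = 1378;  3591 − 1378 = 2213;  4363 − 2213 = 2150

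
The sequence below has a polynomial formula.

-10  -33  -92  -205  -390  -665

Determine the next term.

-23  -59  -113  -185  -275
-36  -54  -72  -90
-18  -18  -18
Third differences constant at -18.
-90 − 18 = -108;  -275 − 108 = -383;  -665 − 383 = -1048

-1048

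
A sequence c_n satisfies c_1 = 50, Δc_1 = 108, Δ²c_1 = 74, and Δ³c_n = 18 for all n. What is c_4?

Build the table forward from the leading diagonal:
Third differences: 18, 18, 18, 18
Second differences: 74, 92, 110, 128
First differences: 108, 182, 274, 384
c: 50, 158, 340, 614

614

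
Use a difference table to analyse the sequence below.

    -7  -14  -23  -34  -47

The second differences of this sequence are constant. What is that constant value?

Δ: -7, -9, -11, -13
Δ²: -2, -2, -2

-2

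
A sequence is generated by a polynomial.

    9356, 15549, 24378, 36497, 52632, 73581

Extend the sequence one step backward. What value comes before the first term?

5217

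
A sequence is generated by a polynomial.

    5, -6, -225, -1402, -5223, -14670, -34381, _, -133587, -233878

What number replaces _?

-71010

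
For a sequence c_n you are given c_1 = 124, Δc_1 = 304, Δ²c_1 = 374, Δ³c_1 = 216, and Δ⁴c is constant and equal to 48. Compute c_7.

12598

Build the table forward from the leading diagonal:
Δ⁴: 48, 48, 48, 48, 48, 48, 48
Δ³: 216, 264, 312, 360, 408, 456, 504
Δ²: 374, 590, 854, 1166, 1526, 1934, 2390
Δ: 304, 678, 1268, 2122, 3288, 4814, 6748
c: 124, 428, 1106, 2374, 4496, 7784, 12598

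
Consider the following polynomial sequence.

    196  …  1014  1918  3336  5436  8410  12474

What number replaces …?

Using the last 6 terms:
D1: 904  1418  2100  2974  4064
D2: 514  682  874  1090
D3: 168  192  216
D4: 24  24
Constant fourth difference = 24.
Extend backward: 168 − 24 = 144;  514 − 144 = 370;  904 − 370 = 534;  1014 − 534 = 480

480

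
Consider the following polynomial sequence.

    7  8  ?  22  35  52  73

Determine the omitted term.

13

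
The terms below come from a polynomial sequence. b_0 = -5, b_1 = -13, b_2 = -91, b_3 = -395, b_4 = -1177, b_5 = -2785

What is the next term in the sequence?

-5663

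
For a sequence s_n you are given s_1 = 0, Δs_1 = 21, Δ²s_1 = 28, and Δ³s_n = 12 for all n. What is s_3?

Build the table forward from the leading diagonal:
Δ³: 12  12  12
Δ²: 28  40  52
Δ: 21  49  89
s: 0  21  70

70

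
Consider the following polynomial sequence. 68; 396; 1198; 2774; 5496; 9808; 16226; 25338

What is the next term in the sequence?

D1: 328 , 802 , 1576 , 2722 , 4312 , 6418 , 9112
D2: 474 , 774 , 1146 , 1590 , 2106 , 2694
D3: 300 , 372 , 444 , 516 , 588
D4: 72 , 72 , 72 , 72
Fourth differences constant at 72.
588 + 72 = 660;  2694 + 660 = 3354;  9112 + 3354 = 12466;  25338 + 12466 = 37804

37804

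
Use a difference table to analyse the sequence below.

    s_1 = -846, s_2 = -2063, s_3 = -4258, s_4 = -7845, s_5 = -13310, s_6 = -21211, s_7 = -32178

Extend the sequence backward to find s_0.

-1217  -2195  -3587  -5465  -7901  -10967
-978  -1392  -1878  -2436  -3066
-414  -486  -558  -630
-72  -72  -72
The fourth differences are constant at -72.
Work back: -414 + 72 = -342;  -978 + 342 = -636;  -1217 + 636 = -581;  -846 + 581 = -265

-265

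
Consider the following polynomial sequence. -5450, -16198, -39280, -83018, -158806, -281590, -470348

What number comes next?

-748570

Δ: -10748 , -23082 , -43738 , -75788 , -122784 , -188758
Δ²: -12334 , -20656 , -32050 , -46996 , -65974
Δ³: -8322 , -11394 , -14946 , -18978
Δ⁴: -3072 , -3552 , -4032
Δ⁵: -480 , -480
Constant fifth difference = -480, so extend:
-4032 − 480 = -4512;  -18978 − 4512 = -23490;  -65974 − 23490 = -89464;  -188758 − 89464 = -278222;  -470348 − 278222 = -748570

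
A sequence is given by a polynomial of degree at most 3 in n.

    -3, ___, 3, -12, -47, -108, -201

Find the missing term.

4

Using the last 5 terms:
-15, -35, -61, -93
-20, -26, -32
-6, -6
Constant third difference = -6.
Extend backward: -20 + 6 = -14;  -15 + 14 = -1;  3 + 1 = 4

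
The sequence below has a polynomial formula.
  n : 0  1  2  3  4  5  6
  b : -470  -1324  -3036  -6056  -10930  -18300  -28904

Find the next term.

Δ: -854, -1712, -3020, -4874, -7370, -10604
Δ²: -858, -1308, -1854, -2496, -3234
Δ³: -450, -546, -642, -738
Δ⁴: -96, -96, -96
Constant fourth difference = -96, so extend:
-738 − 96 = -834;  -3234 − 834 = -4068;  -10604 − 4068 = -14672;  -28904 − 14672 = -43576

-43576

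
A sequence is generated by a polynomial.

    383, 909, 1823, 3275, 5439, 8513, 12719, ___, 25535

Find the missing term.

18303

Using the first 7 terms:
Δ: 526, 914, 1452, 2164, 3074, 4206
Δ²: 388, 538, 712, 910, 1132
Δ³: 150, 174, 198, 222
Δ⁴: 24, 24, 24
Constant fourth difference = 24.
Extend forward: 222 + 24 = 246;  1132 + 246 = 1378;  4206 + 1378 = 5584;  12719 + 5584 = 18303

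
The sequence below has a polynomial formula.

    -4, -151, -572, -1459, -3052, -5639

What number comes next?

-9556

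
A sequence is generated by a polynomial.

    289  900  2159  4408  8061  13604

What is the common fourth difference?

72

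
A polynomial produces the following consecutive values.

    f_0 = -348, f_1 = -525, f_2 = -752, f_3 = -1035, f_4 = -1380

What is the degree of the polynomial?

3

-177, -227, -283, -345
-50, -56, -62
-6, -6
The third differences are constant, so the polynomial has degree 3.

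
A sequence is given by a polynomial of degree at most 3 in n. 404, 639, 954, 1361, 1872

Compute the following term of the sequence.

235, 315, 407, 511
80, 92, 104
12, 12
The third differences are constant (12).
104 + 12 = 116;  511 + 116 = 627;  1872 + 627 = 2499

2499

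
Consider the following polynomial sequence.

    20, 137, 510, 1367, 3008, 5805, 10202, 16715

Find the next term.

25932

First differences: 117  373  857  1641  2797  4397  6513
Second differences: 256  484  784  1156  1600  2116
Third differences: 228  300  372  444  516
Fourth differences: 72  72  72  72
Constant fourth difference = 72, so extend:
516 + 72 = 588;  2116 + 588 = 2704;  6513 + 2704 = 9217;  16715 + 9217 = 25932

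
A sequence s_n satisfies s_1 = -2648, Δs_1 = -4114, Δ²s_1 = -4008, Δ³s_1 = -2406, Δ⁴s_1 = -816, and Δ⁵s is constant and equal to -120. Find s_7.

-148532

Build the table forward from the leading diagonal:
Fifth differences: -120  -120  -120  -120  -120  -120  -120
Fourth differences: -816  -936  -1056  -1176  -1296  -1416  -1536
Third differences: -2406  -3222  -4158  -5214  -6390  -7686  -9102
Second differences: -4008  -6414  -9636  -13794  -19008  -25398  -33084
First differences: -4114  -8122  -14536  -24172  -37966  -56974  -82372
s: -2648  -6762  -14884  -29420  -53592  -91558  -148532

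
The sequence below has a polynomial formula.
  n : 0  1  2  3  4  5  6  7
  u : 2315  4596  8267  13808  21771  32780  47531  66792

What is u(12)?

262667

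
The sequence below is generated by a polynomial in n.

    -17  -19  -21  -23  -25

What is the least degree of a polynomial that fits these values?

1

-2, -2, -2, -2
The first differences are constant, so the polynomial has degree 1.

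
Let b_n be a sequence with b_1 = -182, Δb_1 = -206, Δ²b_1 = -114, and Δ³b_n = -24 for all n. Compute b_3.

Build the table forward from the leading diagonal:
Δ³: -24  -24  -24
Δ²: -114  -138  -162
Δ: -206  -320  -458
b: -182  -388  -708

-708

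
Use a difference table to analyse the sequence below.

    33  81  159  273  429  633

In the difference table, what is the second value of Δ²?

Δ: 48, 78, 114, 156, 204
Δ²: 30, 36, 42, 48
Δ³: 6, 6, 6

36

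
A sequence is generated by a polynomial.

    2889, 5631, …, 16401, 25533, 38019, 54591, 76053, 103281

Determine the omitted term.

Using the last 6 terms:
Δ: 9132  12486  16572  21462  27228
Δ²: 3354  4086  4890  5766
Δ³: 732  804  876
Δ⁴: 72  72
Constant fourth difference = 72.
Extend backward: 732 − 72 = 660;  3354 − 660 = 2694;  9132 − 2694 = 6438;  16401 − 6438 = 9963

9963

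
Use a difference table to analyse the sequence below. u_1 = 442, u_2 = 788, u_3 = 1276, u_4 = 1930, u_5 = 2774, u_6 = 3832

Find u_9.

8530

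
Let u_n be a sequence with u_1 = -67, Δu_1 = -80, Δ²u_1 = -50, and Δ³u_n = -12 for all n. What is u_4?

-469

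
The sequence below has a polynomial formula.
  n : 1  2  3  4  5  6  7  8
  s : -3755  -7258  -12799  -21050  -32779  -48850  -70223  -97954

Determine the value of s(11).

-3503  -5541  -8251  -11729  -16071  -21373  -27731
-2038  -2710  -3478  -4342  -5302  -6358
-672  -768  -864  -960  -1056
-96  -96  -96  -96
Constant fourth difference = -96, so extend:
-1056 − 96 = -1152;  -6358 − 1152 = -7510;  -27731 − 7510 = -35241;  -97954 − 35241 = -133195
-1152 − 96 = -1248;  -7510 − 1248 = -8758;  -35241 − 8758 = -43999;  -133195 − 43999 = -177194
-1248 − 96 = -1344;  -8758 − 1344 = -10102;  -43999 − 10102 = -54101;  -177194 − 54101 = -231295

-231295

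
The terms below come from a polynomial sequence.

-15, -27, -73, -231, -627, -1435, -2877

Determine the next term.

-5223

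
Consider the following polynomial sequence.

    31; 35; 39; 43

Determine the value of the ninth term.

63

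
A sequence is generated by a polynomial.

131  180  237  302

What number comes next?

375

First differences: 49 , 57 , 65
Second differences: 8 , 8
Second differences constant at 8.
65 + 8 = 73;  302 + 73 = 375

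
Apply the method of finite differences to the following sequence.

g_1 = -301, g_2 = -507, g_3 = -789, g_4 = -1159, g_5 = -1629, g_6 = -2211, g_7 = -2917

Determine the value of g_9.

Δ: -206 , -282 , -370 , -470 , -582 , -706
Δ²: -76 , -88 , -100 , -112 , -124
Δ³: -12 , -12 , -12 , -12
Third differences constant at -12.
-124 − 12 = -136;  -706 − 136 = -842;  -2917 − 842 = -3759
-136 − 12 = -148;  -842 − 148 = -990;  -3759 − 990 = -4749

-4749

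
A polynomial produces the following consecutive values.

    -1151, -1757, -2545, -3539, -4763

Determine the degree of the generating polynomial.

3

D1: -606, -788, -994, -1224
D2: -182, -206, -230
D3: -24, -24
The third differences are constant, so the polynomial has degree 3.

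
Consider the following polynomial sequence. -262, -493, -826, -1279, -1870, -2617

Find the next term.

-3538

D1: -231  -333  -453  -591  -747
D2: -102  -120  -138  -156
D3: -18  -18  -18
Third differences constant at -18.
-156 − 18 = -174;  -747 − 174 = -921;  -2617 − 921 = -3538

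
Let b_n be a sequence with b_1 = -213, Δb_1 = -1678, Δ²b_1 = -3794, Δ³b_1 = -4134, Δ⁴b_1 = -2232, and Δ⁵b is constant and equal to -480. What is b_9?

Build the table forward from the leading diagonal:
D5: -480, -480, -480, -480, -480, -480, -480, -480, -480
D4: -2232, -2712, -3192, -3672, -4152, -4632, -5112, -5592, -6072
D3: -4134, -6366, -9078, -12270, -15942, -20094, -24726, -29838, -35430
D2: -3794, -7928, -14294, -23372, -35642, -51584, -71678, -96404, -126242
D1: -1678, -5472, -13400, -27694, -51066, -86708, -138292, -209970, -306374
b: -213, -1891, -7363, -20763, -48457, -99523, -186231, -324523, -534493

-534493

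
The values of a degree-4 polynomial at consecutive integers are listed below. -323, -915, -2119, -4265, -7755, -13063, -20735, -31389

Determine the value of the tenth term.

-64475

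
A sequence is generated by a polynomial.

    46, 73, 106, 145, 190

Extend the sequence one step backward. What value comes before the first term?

25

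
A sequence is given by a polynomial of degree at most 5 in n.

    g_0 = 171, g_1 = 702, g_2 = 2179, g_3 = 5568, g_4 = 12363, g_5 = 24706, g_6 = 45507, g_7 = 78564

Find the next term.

128683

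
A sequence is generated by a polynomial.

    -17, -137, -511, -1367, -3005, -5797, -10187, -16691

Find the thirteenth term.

-104021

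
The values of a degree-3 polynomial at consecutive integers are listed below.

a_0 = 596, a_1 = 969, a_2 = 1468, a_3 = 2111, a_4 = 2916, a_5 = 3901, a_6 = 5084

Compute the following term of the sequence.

D1: 373 , 499 , 643 , 805 , 985 , 1183
D2: 126 , 144 , 162 , 180 , 198
D3: 18 , 18 , 18 , 18
Constant third difference = 18, so extend:
198 + 18 = 216;  1183 + 216 = 1399;  5084 + 1399 = 6483

6483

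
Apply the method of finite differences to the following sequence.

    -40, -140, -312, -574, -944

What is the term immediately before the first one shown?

-100  -172  -262  -370
-72  -90  -108
-18  -18
The third differences are constant at -18.
Work back: -72 + 18 = -54;  -100 + 54 = -46;  -40 + 46 = 6

6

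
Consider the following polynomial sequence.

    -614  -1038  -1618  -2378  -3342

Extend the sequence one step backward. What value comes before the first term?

Δ: -424  -580  -760  -964
Δ²: -156  -180  -204
Δ³: -24  -24
The third differences are constant at -24.
Work back: -156 + 24 = -132;  -424 + 132 = -292;  -614 + 292 = -322

-322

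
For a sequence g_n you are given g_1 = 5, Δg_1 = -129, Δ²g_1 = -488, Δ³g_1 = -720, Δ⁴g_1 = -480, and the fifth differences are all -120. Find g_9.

-95331

Build the table forward from the leading diagonal:
D5: -120, -120, -120, -120, -120, -120, -120, -120, -120
D4: -480, -600, -720, -840, -960, -1080, -1200, -1320, -1440
D3: -720, -1200, -1800, -2520, -3360, -4320, -5400, -6600, -7920
D2: -488, -1208, -2408, -4208, -6728, -10088, -14408, -19808, -26408
D1: -129, -617, -1825, -4233, -8441, -15169, -25257, -39665, -59473
g: 5, -124, -741, -2566, -6799, -15240, -30409, -55666, -95331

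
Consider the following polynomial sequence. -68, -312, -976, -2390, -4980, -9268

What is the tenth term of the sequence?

-57200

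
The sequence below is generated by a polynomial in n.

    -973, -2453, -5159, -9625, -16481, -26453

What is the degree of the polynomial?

4

D1: -1480, -2706, -4466, -6856, -9972
D2: -1226, -1760, -2390, -3116
D3: -534, -630, -726
D4: -96, -96
The fourth differences are constant, so the polynomial has degree 4.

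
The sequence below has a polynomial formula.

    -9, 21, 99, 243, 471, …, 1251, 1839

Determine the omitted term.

Using the first 5 terms:
D1: 30  78  144  228
D2: 48  66  84
D3: 18  18
Constant third difference = 18.
Extend forward: 84 + 18 = 102;  228 + 102 = 330;  471 + 330 = 801

801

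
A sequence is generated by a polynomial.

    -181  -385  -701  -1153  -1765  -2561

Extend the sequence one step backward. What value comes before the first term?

-65

Δ: -204  -316  -452  -612  -796
Δ²: -112  -136  -160  -184
Δ³: -24  -24  -24
The third differences are constant at -24.
Work back: -112 + 24 = -88;  -204 + 88 = -116;  -181 + 116 = -65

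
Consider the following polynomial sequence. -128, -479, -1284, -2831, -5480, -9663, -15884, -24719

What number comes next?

-36816

-351, -805, -1547, -2649, -4183, -6221, -8835
-454, -742, -1102, -1534, -2038, -2614
-288, -360, -432, -504, -576
-72, -72, -72, -72
The fourth differences are constant (-72).
-576 − 72 = -648;  -2614 − 648 = -3262;  -8835 − 3262 = -12097;  -24719 − 12097 = -36816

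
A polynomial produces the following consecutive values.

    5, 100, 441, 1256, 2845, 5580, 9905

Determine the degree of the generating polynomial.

4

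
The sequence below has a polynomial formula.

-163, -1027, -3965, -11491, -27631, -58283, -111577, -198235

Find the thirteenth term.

D1: -864, -2938, -7526, -16140, -30652, -53294, -86658
D2: -2074, -4588, -8614, -14512, -22642, -33364
D3: -2514, -4026, -5898, -8130, -10722
D4: -1512, -1872, -2232, -2592
D5: -360, -360, -360
Fifth differences constant at -360.
-2592 − 360 = -2952;  -10722 − 2952 = -13674;  -33364 − 13674 = -47038;  -86658 − 47038 = -133696;  -198235 − 133696 = -331931
-2952 − 360 = -3312;  -13674 − 3312 = -16986;  -47038 − 16986 = -64024;  -133696 − 64024 = -197720;  -331931 − 197720 = -529651
-3312 − 360 = -3672;  -16986 − 3672 = -20658;  -64024 − 20658 = -84682;  -197720 − 84682 = -282402;  -529651 − 282402 = -812053
-3672 − 360 = -4032;  -20658 − 4032 = -24690;  -84682 − 24690 = -109372;  -282402 − 109372 = -391774;  -812053 − 391774 = -1203827
-4032 − 360 = -4392;  -24690 − 4392 = -29082;  -109372 − 29082 = -138454;  -391774 − 138454 = -530228;  -1203827 − 530228 = -1734055

-1734055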